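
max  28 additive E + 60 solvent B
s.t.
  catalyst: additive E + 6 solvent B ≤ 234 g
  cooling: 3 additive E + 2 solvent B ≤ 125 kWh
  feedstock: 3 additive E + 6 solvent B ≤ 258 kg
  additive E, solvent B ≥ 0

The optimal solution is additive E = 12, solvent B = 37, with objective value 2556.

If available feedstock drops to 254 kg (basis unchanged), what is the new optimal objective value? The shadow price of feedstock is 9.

Δb = -4, so new z* = 2556 + (9)·(-4) = 2556 − 36 = 2520.

2520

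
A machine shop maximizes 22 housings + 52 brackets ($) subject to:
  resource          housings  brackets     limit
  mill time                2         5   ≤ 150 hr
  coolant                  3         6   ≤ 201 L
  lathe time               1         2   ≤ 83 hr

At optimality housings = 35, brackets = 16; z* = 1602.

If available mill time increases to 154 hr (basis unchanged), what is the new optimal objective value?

Check each constraint at x*: mill time 150/150 (tight); coolant 201/201 (tight); lathe time 67/83 (slack 16).
By complementary slackness, y = 0 for the non-binding constraint.
Dual feasibility on the basic columns requires 2·y_mill time + 3·y_coolant = 22, 5·y_mill time + 6·y_coolant = 52.
Solving: y_mill time = 8, y_coolant = 2.
Δz = y_mill time·Δb = 8 × (4) = 32, so new z* = 1602 + 32 = 1634.

1634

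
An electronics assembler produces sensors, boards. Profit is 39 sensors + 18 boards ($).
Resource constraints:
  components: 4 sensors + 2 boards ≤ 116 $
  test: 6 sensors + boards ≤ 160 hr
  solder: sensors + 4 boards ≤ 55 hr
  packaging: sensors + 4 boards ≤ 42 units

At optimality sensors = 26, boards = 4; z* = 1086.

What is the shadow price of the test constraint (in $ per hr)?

At the optimum: components uses 112 of 116 (slack = 4); test uses 160 of 160 (binding); solder uses 42 of 55 (slack = 13); packaging uses 42 of 42 (binding).
By complementary slackness, y = 0 for the non-binding constraints.
The binding rows give the dual system: 6·y_test + 1·y_packaging = 39 and 1·y_test + 4·y_packaging = 18.
Solving: y_test = 6, y_packaging = 3.
Shadow price of test = 6.

6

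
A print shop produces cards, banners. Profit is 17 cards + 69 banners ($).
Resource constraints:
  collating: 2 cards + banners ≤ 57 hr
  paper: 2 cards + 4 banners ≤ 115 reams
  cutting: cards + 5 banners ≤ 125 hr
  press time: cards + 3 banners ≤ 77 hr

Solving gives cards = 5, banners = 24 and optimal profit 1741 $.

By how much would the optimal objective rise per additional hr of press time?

8

At the optimum: collating uses 34 of 57 (slack = 23); paper uses 106 of 115 (slack = 9); cutting uses 125 of 125 (binding); press time uses 77 of 77 (binding).
Slack constraints have shadow price 0 (complementary slackness).
The binding rows give the dual system: 1·y_cutting + 1·y_press time = 17 and 5·y_cutting + 3·y_press time = 69.
→ y_cutting = 9 and y_press time = 8.
Shadow price of press time = 8.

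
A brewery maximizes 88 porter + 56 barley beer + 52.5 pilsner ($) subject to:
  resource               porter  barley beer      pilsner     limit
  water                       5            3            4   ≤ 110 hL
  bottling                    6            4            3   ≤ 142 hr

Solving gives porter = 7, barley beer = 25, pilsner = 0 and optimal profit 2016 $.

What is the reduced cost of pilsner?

At the optimum: water uses 110 of 110 (binding); bottling uses 142 of 142 (binding).
The binding rows give the dual system: 5·y_water + 6·y_bottling = 88 and 3·y_water + 4·y_bottling = 56.
This yields shadow prices y_water = 8, y_bottling = 8.
Reduced cost of pilsner: c₃ − yᵀa₃ = 52.5 − (8·4 + 8·3) = 52.5 − 56 = -3.5.

-3.5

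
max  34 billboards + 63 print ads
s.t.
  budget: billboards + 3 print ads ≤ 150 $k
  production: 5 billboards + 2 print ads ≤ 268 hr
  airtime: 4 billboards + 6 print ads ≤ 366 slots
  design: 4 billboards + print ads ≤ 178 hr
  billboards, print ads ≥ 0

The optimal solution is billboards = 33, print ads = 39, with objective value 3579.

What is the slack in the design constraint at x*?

7

design used = 4·33 + 1·39 = 171; slack = 178 − 171 = 7.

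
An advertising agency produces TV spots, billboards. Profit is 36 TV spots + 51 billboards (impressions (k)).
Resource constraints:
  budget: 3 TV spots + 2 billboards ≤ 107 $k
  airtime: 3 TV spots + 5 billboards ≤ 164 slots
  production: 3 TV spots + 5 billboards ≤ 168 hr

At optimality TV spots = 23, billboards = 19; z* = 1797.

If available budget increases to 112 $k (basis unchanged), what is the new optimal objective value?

1812

Check each constraint at x*: budget 107/107 (tight); airtime 164/164 (tight); production 164/168 (slack 4).
By complementary slackness, y = 0 for the non-binding constraint.
Dual feasibility on the basic columns requires 3·y_budget + 3·y_airtime = 36, 2·y_budget + 5·y_airtime = 51.
→ y_budget = 3 and y_airtime = 9.
Δz = y_budget·Δb = 3 × (5) = 15, so new z* = 1797 + 15 = 1812.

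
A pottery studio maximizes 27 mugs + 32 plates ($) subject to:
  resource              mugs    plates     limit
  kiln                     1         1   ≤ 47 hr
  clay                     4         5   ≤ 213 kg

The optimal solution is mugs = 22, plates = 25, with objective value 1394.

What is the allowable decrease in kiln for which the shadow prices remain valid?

4.4

Binding constraints: kiln, clay. The basis is B = [[1,1],[4,5]] with det 1.
Per unit decrease in kiln, x* moves by d = (-5, 4).
The basis stays optimal until mugs reaches 0; allowable decrease = 4.4 hr.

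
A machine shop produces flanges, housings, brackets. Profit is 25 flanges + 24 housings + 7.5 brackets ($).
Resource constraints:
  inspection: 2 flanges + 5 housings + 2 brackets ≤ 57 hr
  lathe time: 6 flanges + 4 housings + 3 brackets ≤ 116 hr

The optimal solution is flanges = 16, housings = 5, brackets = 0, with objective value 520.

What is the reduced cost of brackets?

Both inspection and lathe time are binding at x*.
From A_Bᵀ y = c: 2·y_inspection + 6·y_lathe time = 25; 5·y_inspection + 4·y_lathe time = 24.
This yields shadow prices y_inspection = 2, y_lathe time = 3.5.
Reduced cost of brackets: c₃ − yᵀa₃ = 7.5 − (2·2 + 3.5·3) = 7.5 − 14.5 = -7.

-7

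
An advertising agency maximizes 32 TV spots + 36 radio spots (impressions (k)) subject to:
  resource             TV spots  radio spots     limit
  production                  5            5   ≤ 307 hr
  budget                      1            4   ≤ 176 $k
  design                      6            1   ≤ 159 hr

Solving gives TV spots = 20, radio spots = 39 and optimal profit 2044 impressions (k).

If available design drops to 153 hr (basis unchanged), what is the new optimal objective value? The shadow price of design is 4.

2020

Δb = -6, so new z* = 2044 + (4)·(-6) = 2044 − 24 = 2020.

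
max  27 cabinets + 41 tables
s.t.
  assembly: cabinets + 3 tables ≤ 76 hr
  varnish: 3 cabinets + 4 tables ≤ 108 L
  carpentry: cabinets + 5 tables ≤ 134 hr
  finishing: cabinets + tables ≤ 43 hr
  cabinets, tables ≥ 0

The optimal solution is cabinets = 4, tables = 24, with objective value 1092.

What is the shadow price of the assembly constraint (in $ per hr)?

3

Check each constraint at x*: assembly 76/76 (tight); varnish 108/108 (tight); carpentry 124/134 (slack 10); finishing 28/43 (slack 15).
By complementary slackness, y = 0 for the non-binding constraints.
From A_Bᵀ y = c: 1·y_assembly + 3·y_varnish = 27; 3·y_assembly + 4·y_varnish = 41.
Solving: y_assembly = 3, y_varnish = 8.
Shadow price of assembly = 3.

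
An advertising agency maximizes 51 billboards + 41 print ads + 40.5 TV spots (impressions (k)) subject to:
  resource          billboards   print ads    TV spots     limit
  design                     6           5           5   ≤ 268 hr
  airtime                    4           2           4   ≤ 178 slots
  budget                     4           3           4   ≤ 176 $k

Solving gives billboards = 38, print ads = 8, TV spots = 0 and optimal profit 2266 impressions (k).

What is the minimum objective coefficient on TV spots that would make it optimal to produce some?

45.5

At the optimum: design uses 268 of 268 (binding); airtime uses 168 of 178 (slack = 10); budget uses 176 of 176 (binding).
Slack constraints have shadow price 0 (complementary slackness).
From A_Bᵀ y = c: 6·y_design + 4·y_budget = 51; 5·y_design + 3·y_budget = 41.
This yields shadow prices y_design = 5.5, y_budget = 4.5.
TV spots enters the basis when its profit ≥ yᵀa₃ = 5.5·5 + 4.5·4 = 45.5.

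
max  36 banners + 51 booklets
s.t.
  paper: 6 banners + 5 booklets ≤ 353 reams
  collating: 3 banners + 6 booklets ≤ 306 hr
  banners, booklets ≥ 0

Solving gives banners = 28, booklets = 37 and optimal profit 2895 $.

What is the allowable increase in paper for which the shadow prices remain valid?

259

Binding constraints: paper, collating. The basis is B = [[6,5],[3,6]] with det 21.
Per unit increase in paper, x* moves by d = (0.2857, -0.1429).
The basis stays optimal until booklets reaches 0; allowable increase = 259 reams.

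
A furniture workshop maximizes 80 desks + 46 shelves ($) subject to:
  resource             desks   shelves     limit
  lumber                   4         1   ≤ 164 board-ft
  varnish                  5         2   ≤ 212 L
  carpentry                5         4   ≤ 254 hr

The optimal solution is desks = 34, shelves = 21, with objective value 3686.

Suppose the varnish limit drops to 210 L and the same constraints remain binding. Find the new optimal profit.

Check each constraint at x*: lumber 157/164 (slack 7); varnish 212/212 (tight); carpentry 254/254 (tight).
By complementary slackness, y = 0 for the non-binding constraint.
The binding rows give the dual system: 5·y_varnish + 5·y_carpentry = 80 and 2·y_varnish + 4·y_carpentry = 46.
→ y_varnish = 9 and y_carpentry = 7.
Δz = y_varnish·Δb = 9 × (-2) = -18, so new z* = 3686 − 18 = 3668.

3668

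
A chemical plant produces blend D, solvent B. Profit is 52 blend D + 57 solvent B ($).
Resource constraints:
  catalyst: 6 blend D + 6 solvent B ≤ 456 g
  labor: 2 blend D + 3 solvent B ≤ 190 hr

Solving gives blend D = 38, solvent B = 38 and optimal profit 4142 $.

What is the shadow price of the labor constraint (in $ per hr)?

Check each constraint at x*: catalyst 456/456 (tight); labor 190/190 (tight).
The binding rows give the dual system: 6·y_catalyst + 2·y_labor = 52 and 6·y_catalyst + 3·y_labor = 57.
This yields shadow prices y_catalyst = 7, y_labor = 5.
Shadow price of labor = 5.

5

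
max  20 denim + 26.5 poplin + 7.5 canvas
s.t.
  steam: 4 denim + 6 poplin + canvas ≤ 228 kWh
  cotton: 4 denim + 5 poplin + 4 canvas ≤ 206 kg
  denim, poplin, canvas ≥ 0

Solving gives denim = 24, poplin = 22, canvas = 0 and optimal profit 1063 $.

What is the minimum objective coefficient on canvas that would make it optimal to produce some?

15.5

Both steam and cotton are binding at x*.
Dual feasibility on the basic columns requires 4·y_steam + 4·y_cotton = 20, 6·y_steam + 5·y_cotton = 26.5.
Solving: y_steam = 1.5, y_cotton = 3.5.
canvas enters the basis when its profit ≥ yᵀa₃ = 1.5·1 + 3.5·4 = 15.5.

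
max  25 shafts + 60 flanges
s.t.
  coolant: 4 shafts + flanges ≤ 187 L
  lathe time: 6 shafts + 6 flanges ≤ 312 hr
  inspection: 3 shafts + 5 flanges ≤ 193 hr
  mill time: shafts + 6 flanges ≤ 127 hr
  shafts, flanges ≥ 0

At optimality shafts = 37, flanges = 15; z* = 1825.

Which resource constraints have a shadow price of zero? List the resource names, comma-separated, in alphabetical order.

coolant: 163/187 (slack 24)
lathe time: 312/312 (binding)
inspection: 186/193 (slack 7)
mill time: 127/127 (binding)
By complementary slackness, a constraint with positive slack has shadow price 0 → coolant, inspection.

coolant, inspection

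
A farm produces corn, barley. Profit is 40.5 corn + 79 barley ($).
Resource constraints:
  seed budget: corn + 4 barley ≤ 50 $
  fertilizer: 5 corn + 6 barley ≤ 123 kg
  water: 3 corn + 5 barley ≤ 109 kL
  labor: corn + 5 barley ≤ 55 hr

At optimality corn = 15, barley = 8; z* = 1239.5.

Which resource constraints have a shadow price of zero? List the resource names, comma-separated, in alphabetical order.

seed budget: 47/50 (slack 3)
fertilizer: 123/123 (binding)
water: 85/109 (slack 24)
labor: 55/55 (binding)
By complementary slackness, a constraint with positive slack has shadow price 0 → seed budget, water.

seed budget, water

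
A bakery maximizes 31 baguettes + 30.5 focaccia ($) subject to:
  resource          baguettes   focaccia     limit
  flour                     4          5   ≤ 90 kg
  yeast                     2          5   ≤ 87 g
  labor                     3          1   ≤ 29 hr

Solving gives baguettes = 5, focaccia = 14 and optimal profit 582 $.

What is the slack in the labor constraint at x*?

0

labor used = 3·5 + 1·14 = 29; slack = 29 − 29 = 0.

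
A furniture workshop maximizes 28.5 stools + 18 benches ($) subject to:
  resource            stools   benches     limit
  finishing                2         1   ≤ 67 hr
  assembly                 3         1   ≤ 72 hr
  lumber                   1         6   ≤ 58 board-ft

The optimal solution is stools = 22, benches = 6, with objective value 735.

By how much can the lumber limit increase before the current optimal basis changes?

Binding constraints: assembly, lumber. The basis is B = [[3,1],[1,6]] with det 17.
Per unit increase in lumber, x* moves by d = (-0.0588, 0.1765).
The basis stays optimal until finishing becomes binding; allowable increase = 289 board-ft.

289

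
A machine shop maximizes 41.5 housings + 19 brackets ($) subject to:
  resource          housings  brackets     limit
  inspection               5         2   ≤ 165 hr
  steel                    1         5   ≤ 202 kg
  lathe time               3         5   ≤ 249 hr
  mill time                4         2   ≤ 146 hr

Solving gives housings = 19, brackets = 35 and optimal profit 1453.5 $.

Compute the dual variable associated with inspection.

Binding: inspection and mill time. Non-binding: steel (8 unused), lathe time (17 unused).
By complementary slackness, y = 0 for the non-binding constraints.
From A_Bᵀ y = c: 5·y_inspection + 4·y_mill time = 41.5; 2·y_inspection + 2·y_mill time = 19.
→ y_inspection = 3.5 and y_mill time = 6.
Shadow price of inspection = 3.5.

3.5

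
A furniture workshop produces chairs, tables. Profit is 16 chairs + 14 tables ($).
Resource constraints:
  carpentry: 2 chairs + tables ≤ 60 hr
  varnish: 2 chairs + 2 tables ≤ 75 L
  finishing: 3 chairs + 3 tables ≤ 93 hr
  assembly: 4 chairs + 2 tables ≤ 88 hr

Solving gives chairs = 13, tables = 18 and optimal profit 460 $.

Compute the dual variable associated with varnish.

Binding: finishing and assembly. Non-binding: carpentry (16 unused), varnish (13 unused).
By complementary slackness, y = 0 for the non-binding constraints.
The binding rows give the dual system: 3·y_finishing + 4·y_assembly = 16 and 3·y_finishing + 2·y_assembly = 14.
→ y_finishing = 4 and y_assembly = 1.
Shadow price of varnish = 0.

0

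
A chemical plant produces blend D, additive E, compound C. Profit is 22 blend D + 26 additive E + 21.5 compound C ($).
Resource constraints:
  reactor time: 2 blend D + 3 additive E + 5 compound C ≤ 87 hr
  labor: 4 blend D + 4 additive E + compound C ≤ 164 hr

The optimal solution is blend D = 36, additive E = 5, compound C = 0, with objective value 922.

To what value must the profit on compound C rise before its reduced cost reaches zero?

23.5

Both reactor time and labor are binding at x*.
From A_Bᵀ y = c: 2·y_reactor time + 4·y_labor = 22; 3·y_reactor time + 4·y_labor = 26.
Solving: y_reactor time = 4, y_labor = 3.5.
compound C enters the basis when its profit ≥ yᵀa₃ = 4·5 + 3.5·1 = 23.5.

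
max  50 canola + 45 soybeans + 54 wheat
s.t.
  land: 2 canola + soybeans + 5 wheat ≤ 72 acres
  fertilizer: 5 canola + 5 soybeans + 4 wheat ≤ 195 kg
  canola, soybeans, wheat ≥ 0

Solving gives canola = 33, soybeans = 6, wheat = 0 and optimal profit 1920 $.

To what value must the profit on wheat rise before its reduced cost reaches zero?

57

Check each constraint at x*: land 72/72 (tight); fertilizer 195/195 (tight).
The binding rows give the dual system: 2·y_land + 5·y_fertilizer = 50 and 1·y_land + 5·y_fertilizer = 45.
Solving: y_land = 5, y_fertilizer = 8.
wheat enters the basis when its profit ≥ yᵀa₃ = 5·5 + 8·4 = 57.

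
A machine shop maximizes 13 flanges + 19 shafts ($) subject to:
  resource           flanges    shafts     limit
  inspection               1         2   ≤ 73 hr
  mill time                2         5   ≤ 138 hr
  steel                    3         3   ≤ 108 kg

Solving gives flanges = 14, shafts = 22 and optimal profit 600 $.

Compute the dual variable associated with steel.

3

At the optimum: inspection uses 58 of 73 (slack = 15); mill time uses 138 of 138 (binding); steel uses 108 of 108 (binding).
Since inspection is not tight, its dual is 0.
Dual feasibility on the basic columns requires 2·y_mill time + 3·y_steel = 13, 5·y_mill time + 3·y_steel = 19.
This yields shadow prices y_mill time = 2, y_steel = 3.
Shadow price of steel = 3.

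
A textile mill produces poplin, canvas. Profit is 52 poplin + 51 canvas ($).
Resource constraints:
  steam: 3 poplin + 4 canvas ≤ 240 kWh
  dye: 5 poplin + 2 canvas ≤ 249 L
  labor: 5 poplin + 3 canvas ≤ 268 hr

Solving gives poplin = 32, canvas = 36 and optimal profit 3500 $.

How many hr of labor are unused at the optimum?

0

labor used = 5·32 + 3·36 = 268; slack = 268 − 268 = 0.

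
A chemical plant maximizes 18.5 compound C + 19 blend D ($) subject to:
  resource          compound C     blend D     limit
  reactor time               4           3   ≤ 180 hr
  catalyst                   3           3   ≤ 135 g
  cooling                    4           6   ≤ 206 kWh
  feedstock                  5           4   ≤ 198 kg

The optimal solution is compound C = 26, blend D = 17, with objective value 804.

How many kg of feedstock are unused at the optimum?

0

feedstock used = 5·26 + 4·17 = 198; slack = 198 − 198 = 0.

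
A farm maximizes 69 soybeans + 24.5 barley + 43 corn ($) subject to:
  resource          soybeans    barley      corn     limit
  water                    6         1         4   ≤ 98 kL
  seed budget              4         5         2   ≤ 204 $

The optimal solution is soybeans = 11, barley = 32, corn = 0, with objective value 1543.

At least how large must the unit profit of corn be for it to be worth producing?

Both water and seed budget are binding at x*.
From A_Bᵀ y = c: 6·y_water + 4·y_seed budget = 69; 1·y_water + 5·y_seed budget = 24.5.
Solving: y_water = 9.5, y_seed budget = 3.
corn enters the basis when its profit ≥ yᵀa₃ = 9.5·4 + 3·2 = 44.

44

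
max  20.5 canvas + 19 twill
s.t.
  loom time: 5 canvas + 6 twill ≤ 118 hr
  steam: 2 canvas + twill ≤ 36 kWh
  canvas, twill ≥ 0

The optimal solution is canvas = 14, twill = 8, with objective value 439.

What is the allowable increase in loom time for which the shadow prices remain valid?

98

Binding constraints: loom time, steam. The basis is B = [[5,6],[2,1]] with det -7.
Per unit increase in loom time, x* moves by d = (-0.1429, 0.2857).
The basis stays optimal until canvas reaches 0; allowable increase = 98 hr.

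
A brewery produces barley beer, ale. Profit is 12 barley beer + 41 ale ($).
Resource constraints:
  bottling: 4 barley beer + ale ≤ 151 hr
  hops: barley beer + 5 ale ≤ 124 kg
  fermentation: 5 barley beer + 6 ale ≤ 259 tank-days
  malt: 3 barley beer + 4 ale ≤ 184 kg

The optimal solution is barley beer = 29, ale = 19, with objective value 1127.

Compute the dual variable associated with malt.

At the optimum: bottling uses 135 of 151 (slack = 16); hops uses 124 of 124 (binding); fermentation uses 259 of 259 (binding); malt uses 163 of 184 (slack = 21).
By complementary slackness, y = 0 for the non-binding constraints.
Dual feasibility on the basic columns requires 1·y_hops + 5·y_fermentation = 12, 5·y_hops + 6·y_fermentation = 41.
→ y_hops = 7 and y_fermentation = 1.
Shadow price of malt = 0.

0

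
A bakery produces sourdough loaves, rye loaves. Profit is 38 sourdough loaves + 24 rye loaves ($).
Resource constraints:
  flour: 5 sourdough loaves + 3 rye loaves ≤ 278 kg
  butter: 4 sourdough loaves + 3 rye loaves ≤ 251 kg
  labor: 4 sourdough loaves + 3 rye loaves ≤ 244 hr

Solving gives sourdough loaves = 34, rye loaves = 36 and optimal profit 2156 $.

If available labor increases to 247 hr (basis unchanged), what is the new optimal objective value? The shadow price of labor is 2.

2162

Δb = 3, so new z* = 2156 + (2)·(3) = 2156 + 6 = 2162.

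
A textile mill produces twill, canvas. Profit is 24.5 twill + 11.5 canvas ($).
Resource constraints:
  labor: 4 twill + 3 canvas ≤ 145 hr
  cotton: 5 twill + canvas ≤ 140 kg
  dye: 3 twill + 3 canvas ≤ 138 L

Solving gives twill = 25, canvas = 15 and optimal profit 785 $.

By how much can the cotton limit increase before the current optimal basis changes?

Binding constraints: labor, cotton. The basis is B = [[4,3],[5,1]] with det -11.
Per unit increase in cotton, x* moves by d = (0.2727, -0.3636).
The basis stays optimal until canvas reaches 0; allowable increase = 41.25 kg.

41.25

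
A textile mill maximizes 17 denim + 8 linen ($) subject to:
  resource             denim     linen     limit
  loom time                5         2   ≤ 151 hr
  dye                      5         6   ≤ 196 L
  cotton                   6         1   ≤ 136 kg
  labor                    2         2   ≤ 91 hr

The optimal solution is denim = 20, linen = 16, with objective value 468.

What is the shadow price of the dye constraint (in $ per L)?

1

Binding: dye and cotton. Non-binding: loom time (19 unused), labor (19 unused).
Since loom time, labor are not tight, their duals are 0.
From A_Bᵀ y = c: 5·y_dye + 6·y_cotton = 17; 6·y_dye + 1·y_cotton = 8.
This yields shadow prices y_dye = 1, y_cotton = 2.
Shadow price of dye = 1.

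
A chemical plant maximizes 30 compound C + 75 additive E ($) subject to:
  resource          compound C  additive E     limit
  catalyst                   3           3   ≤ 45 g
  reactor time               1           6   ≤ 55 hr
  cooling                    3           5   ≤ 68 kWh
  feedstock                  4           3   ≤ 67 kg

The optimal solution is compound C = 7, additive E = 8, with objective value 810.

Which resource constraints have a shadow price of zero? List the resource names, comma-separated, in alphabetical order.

catalyst: 45/45 (binding)
reactor time: 55/55 (binding)
cooling: 61/68 (slack 7)
feedstock: 52/67 (slack 15)
By complementary slackness, a constraint with positive slack has shadow price 0 → cooling, feedstock.

cooling, feedstock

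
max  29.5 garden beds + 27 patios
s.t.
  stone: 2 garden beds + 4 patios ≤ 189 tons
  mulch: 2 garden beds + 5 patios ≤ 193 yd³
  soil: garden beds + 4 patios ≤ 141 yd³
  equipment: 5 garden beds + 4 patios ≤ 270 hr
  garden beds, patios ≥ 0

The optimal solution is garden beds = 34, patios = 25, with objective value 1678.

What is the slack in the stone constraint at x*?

21

stone used = 2·34 + 4·25 = 168; slack = 189 − 168 = 21.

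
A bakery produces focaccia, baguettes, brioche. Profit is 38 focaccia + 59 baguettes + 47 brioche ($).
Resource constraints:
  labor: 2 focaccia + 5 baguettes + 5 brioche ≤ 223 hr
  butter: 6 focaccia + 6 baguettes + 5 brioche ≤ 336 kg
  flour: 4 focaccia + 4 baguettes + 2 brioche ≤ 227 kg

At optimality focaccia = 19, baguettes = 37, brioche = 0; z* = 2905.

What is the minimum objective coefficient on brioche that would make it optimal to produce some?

At the optimum: labor uses 223 of 223 (binding); butter uses 336 of 336 (binding); flour uses 224 of 227 (slack = 3).
Slack constraints have shadow price 0 (complementary slackness).
The binding rows give the dual system: 2·y_labor + 6·y_butter = 38 and 5·y_labor + 6·y_butter = 59.
→ y_labor = 7 and y_butter = 4.
brioche enters the basis when its profit ≥ yᵀa₃ = 7·5 + 4·5 = 55.

55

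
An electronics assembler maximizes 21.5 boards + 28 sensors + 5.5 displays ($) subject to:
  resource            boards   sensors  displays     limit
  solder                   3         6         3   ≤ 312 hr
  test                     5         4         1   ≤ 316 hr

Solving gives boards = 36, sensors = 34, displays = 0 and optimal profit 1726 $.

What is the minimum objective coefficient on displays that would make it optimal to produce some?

11.5

Check each constraint at x*: solder 312/312 (tight); test 316/316 (tight).
From A_Bᵀ y = c: 3·y_solder + 5·y_test = 21.5; 6·y_solder + 4·y_test = 28.
→ y_solder = 3 and y_test = 2.5.
displays enters the basis when its profit ≥ yᵀa₃ = 3·3 + 2.5·1 = 11.5.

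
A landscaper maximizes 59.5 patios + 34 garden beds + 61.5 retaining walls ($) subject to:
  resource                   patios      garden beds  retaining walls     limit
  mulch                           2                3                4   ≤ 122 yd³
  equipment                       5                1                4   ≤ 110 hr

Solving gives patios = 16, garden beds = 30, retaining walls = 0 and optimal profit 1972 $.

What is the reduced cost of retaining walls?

-6.5

Check each constraint at x*: mulch 122/122 (tight); equipment 110/110 (tight).
The binding rows give the dual system: 2·y_mulch + 5·y_equipment = 59.5 and 3·y_mulch + 1·y_equipment = 34.
→ y_mulch = 8.5 and y_equipment = 8.5.
Reduced cost of retaining walls: c₃ − yᵀa₃ = 61.5 − (8.5·4 + 8.5·4) = 61.5 − 68 = -6.5.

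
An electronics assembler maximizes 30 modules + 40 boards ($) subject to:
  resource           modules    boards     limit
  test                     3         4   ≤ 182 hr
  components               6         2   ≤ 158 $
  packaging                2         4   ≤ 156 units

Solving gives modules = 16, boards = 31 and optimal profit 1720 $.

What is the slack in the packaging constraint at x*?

packaging used = 2·16 + 4·31 = 156; slack = 156 − 156 = 0.

0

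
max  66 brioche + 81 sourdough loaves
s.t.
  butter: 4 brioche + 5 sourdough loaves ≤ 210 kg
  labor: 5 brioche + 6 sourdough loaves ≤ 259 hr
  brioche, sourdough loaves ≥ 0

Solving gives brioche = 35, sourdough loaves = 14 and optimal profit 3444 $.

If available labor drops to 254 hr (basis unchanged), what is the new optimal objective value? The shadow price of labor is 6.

Δb = -5, so new z* = 3444 + (6)·(-5) = 3444 − 30 = 3414.

3414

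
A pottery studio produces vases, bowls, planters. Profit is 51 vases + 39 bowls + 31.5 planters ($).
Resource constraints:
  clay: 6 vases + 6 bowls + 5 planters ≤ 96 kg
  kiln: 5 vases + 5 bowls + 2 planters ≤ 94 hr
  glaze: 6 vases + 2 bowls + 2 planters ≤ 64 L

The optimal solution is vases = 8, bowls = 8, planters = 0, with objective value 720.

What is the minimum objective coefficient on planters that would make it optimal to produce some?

At the optimum: clay uses 96 of 96 (binding); kiln uses 80 of 94 (slack = 14); glaze uses 64 of 64 (binding).
Since kiln is not tight, its dual is 0.
From A_Bᵀ y = c: 6·y_clay + 6·y_glaze = 51; 6·y_clay + 2·y_glaze = 39.
Solving: y_clay = 5.5, y_glaze = 3.
planters enters the basis when its profit ≥ yᵀa₃ = 5.5·5 + 3·2 = 33.5.

33.5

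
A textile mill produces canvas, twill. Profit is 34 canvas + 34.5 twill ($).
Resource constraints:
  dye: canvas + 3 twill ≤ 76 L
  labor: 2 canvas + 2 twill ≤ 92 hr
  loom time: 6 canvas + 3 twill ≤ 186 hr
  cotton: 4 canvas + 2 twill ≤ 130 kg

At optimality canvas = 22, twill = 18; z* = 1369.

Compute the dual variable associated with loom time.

Binding: dye and loom time. Non-binding: labor (12 unused), cotton (6 unused).
Slack constraints have shadow price 0 (complementary slackness).
The binding rows give the dual system: 1·y_dye + 6·y_loom time = 34 and 3·y_dye + 3·y_loom time = 34.5.
This yields shadow prices y_dye = 7, y_loom time = 4.5.
Shadow price of loom time = 4.5.

4.5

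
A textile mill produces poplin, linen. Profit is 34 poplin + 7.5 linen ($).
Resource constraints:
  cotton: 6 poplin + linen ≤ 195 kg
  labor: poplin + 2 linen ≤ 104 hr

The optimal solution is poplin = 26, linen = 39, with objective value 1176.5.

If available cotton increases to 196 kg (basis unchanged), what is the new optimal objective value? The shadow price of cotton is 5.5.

1182

Δb = 1, so new z* = 1176.5 + (5.5)·(1) = 1176.5 + 5.5 = 1182.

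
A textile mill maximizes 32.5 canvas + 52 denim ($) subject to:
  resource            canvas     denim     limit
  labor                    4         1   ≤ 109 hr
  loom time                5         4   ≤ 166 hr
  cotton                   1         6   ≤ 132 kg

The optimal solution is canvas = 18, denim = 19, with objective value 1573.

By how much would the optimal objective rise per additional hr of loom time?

5.5

Binding: loom time and cotton. Non-binding: labor (18 unused).
By complementary slackness, y = 0 for the non-binding constraint.
From A_Bᵀ y = c: 5·y_loom time + 1·y_cotton = 32.5; 4·y_loom time + 6·y_cotton = 52.
Solving: y_loom time = 5.5, y_cotton = 5.
Shadow price of loom time = 5.5.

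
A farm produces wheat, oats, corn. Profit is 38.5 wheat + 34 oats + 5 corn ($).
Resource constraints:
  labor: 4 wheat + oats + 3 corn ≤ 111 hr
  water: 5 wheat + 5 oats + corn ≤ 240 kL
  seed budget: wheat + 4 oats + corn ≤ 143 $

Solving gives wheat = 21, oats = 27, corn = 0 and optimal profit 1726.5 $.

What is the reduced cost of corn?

-6

At the optimum: labor uses 111 of 111 (binding); water uses 240 of 240 (binding); seed budget uses 129 of 143 (slack = 14).
Since seed budget is not tight, its dual is 0.
Dual feasibility on the basic columns requires 4·y_labor + 5·y_water = 38.5, 1·y_labor + 5·y_water = 34.
Solving: y_labor = 1.5, y_water = 6.5.
Reduced cost of corn: c₃ − yᵀa₃ = 5 − (1.5·3 + 6.5·1) = 5 − 11 = -6.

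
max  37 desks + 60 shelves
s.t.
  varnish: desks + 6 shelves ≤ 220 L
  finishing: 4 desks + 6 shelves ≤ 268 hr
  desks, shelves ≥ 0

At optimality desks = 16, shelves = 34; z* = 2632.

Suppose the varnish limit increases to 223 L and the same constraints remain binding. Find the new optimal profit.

2635

At the optimum: varnish uses 220 of 220 (binding); finishing uses 268 of 268 (binding).
From A_Bᵀ y = c: 1·y_varnish + 4·y_finishing = 37; 6·y_varnish + 6·y_finishing = 60.
→ y_varnish = 1 and y_finishing = 9.
Δz = y_varnish·Δb = 1 × (3) = 3, so new z* = 2632 + 3 = 2635.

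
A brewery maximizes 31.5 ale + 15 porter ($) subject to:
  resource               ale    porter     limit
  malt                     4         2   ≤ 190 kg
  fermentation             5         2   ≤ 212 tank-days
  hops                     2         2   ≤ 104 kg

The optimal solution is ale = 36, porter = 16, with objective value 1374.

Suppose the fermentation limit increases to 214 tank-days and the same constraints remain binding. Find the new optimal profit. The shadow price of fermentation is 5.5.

Δb = 2, so new z* = 1374 + (5.5)·(2) = 1374 + 11 = 1385.

1385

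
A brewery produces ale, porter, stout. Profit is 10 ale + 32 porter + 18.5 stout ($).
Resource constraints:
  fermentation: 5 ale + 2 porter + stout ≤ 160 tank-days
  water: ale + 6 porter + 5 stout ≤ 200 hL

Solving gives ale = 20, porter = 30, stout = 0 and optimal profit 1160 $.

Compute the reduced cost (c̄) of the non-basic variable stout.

At the optimum: fermentation uses 160 of 160 (binding); water uses 200 of 200 (binding).
From A_Bᵀ y = c: 5·y_fermentation + 1·y_water = 10; 2·y_fermentation + 6·y_water = 32.
This yields shadow prices y_fermentation = 1, y_water = 5.
Reduced cost of stout: c₃ − yᵀa₃ = 18.5 − (1·1 + 5·5) = 18.5 − 26 = -7.5.

-7.5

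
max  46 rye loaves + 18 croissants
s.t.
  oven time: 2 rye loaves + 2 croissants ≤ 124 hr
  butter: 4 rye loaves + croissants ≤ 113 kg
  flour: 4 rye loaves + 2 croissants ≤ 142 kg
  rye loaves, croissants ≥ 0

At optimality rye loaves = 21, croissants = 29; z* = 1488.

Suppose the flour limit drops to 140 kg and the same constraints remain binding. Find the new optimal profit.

1475

Check each constraint at x*: oven time 100/124 (slack 24); butter 113/113 (tight); flour 142/142 (tight).
By complementary slackness, y = 0 for the non-binding constraint.
From A_Bᵀ y = c: 4·y_butter + 4·y_flour = 46; 1·y_butter + 2·y_flour = 18.
→ y_butter = 5 and y_flour = 6.5.
Δz = y_flour·Δb = 6.5 × (-2) = -13, so new z* = 1488 − 13 = 1475.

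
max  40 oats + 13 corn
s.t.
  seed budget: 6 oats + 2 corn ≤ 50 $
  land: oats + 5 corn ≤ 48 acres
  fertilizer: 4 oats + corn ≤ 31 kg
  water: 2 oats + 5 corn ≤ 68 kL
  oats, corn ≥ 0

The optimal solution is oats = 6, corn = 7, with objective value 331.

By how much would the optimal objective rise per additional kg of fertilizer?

1

Binding: seed budget and fertilizer. Non-binding: land (7 unused), water (21 unused).
Since land, water are not tight, their duals are 0.
From A_Bᵀ y = c: 6·y_seed budget + 4·y_fertilizer = 40; 2·y_seed budget + 1·y_fertilizer = 13.
This yields shadow prices y_seed budget = 6, y_fertilizer = 1.
Shadow price of fertilizer = 1.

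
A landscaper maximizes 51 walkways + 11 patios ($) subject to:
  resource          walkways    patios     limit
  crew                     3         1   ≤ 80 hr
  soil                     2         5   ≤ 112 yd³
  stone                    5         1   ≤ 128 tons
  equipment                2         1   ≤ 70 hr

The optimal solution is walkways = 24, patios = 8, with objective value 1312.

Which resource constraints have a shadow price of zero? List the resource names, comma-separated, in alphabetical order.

equipment, soil

crew: 80/80 (binding)
soil: 88/112 (slack 24)
stone: 128/128 (binding)
equipment: 56/70 (slack 14)
By complementary slackness, a constraint with positive slack has shadow price 0 → equipment, soil.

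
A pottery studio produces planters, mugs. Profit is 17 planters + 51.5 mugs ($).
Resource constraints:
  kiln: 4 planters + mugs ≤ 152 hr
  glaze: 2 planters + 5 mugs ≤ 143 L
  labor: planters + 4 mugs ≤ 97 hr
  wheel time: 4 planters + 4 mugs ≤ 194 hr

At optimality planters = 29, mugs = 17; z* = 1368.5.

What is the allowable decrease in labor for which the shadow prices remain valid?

Binding constraints: glaze, labor. The basis is B = [[2,5],[1,4]] with det 3.
Per unit decrease in labor, x* moves by d = (1.6667, -0.6667).
The basis stays optimal until wheel time becomes binding; allowable decrease = 2.5 hr.

2.5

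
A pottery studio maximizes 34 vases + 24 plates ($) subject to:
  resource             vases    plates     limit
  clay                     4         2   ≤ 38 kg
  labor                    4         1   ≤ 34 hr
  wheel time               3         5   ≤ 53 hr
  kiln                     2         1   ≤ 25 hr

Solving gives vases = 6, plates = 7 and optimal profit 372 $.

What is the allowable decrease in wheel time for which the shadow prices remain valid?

10.5

Binding constraints: clay, wheel time. The basis is B = [[4,2],[3,5]] with det 14.
Per unit decrease in wheel time, x* moves by d = (0.1429, -0.2857).
The basis stays optimal until labor becomes binding; allowable decrease = 10.5 hr.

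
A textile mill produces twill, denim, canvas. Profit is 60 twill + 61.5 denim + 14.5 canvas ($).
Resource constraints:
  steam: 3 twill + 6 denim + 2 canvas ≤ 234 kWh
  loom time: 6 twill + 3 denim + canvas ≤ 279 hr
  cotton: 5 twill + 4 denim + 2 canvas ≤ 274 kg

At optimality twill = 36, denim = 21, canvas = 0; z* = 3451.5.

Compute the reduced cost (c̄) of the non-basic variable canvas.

-6

Check each constraint at x*: steam 234/234 (tight); loom time 279/279 (tight); cotton 264/274 (slack 10).
By complementary slackness, y = 0 for the non-binding constraint.
The binding rows give the dual system: 3·y_steam + 6·y_loom time = 60 and 6·y_steam + 3·y_loom time = 61.5.
This yields shadow prices y_steam = 7, y_loom time = 6.5.
Reduced cost of canvas: c₃ − yᵀa₃ = 14.5 − (7·2 + 6.5·1) = 14.5 − 20.5 = -6.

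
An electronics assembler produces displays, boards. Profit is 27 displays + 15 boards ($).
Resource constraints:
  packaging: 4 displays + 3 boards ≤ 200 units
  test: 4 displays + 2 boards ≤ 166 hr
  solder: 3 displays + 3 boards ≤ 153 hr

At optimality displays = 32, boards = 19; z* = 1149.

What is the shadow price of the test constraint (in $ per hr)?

6

At the optimum: packaging uses 185 of 200 (slack = 15); test uses 166 of 166 (binding); solder uses 153 of 153 (binding).
Slack constraints have shadow price 0 (complementary slackness).
Dual feasibility on the basic columns requires 4·y_test + 3·y_solder = 27, 2·y_test + 3·y_solder = 15.
This yields shadow prices y_test = 6, y_solder = 1.
Shadow price of test = 6.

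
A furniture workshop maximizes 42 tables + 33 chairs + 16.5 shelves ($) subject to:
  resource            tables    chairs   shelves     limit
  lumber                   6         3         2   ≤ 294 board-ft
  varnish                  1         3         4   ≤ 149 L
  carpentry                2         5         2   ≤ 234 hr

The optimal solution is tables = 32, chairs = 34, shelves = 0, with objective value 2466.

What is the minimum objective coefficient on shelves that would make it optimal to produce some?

Check each constraint at x*: lumber 294/294 (tight); varnish 134/149 (slack 15); carpentry 234/234 (tight).
Slack constraints have shadow price 0 (complementary slackness).
The binding rows give the dual system: 6·y_lumber + 2·y_carpentry = 42 and 3·y_lumber + 5·y_carpentry = 33.
Solving: y_lumber = 6, y_carpentry = 3.
shelves enters the basis when its profit ≥ yᵀa₃ = 6·2 + 3·2 = 18.

18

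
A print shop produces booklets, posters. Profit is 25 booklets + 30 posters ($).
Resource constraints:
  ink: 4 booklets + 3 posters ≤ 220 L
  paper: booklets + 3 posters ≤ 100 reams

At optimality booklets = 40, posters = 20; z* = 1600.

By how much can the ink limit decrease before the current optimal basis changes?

120

Binding constraints: ink, paper. The basis is B = [[4,3],[1,3]] with det 9.
Per unit decrease in ink, x* moves by d = (-0.3333, 0.1111).
The basis stays optimal until booklets reaches 0; allowable decrease = 120 L.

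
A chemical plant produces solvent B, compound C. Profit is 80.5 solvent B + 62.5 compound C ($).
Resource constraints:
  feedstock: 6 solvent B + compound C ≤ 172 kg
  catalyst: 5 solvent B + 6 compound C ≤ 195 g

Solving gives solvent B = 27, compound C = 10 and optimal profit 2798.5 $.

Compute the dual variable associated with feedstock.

At the optimum: feedstock uses 172 of 172 (binding); catalyst uses 195 of 195 (binding).
From A_Bᵀ y = c: 6·y_feedstock + 5·y_catalyst = 80.5; 1·y_feedstock + 6·y_catalyst = 62.5.
This yields shadow prices y_feedstock = 5.5, y_catalyst = 9.5.
Shadow price of feedstock = 5.5.

5.5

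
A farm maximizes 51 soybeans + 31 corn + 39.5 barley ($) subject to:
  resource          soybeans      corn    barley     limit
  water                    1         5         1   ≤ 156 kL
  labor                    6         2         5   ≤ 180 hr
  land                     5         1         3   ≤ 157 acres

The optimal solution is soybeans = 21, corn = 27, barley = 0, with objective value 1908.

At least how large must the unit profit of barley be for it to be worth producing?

At the optimum: water uses 156 of 156 (binding); labor uses 180 of 180 (binding); land uses 132 of 157 (slack = 25).
Slack constraints have shadow price 0 (complementary slackness).
From A_Bᵀ y = c: 1·y_water + 6·y_labor = 51; 5·y_water + 2·y_labor = 31.
→ y_water = 3 and y_labor = 8.
barley enters the basis when its profit ≥ yᵀa₃ = 3·1 + 8·5 = 43.

43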